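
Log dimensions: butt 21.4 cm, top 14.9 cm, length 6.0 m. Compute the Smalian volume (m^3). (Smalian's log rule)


Smalian: V = (A1 + A2)/2 * L,  A = pi*(D/200)^2
A1 = pi*(21.4/200)^2 = 0.035968 m^2
A2 = pi*(14.9/200)^2 = 0.017437 m^2
V = (0.035968+0.017437)/2*6.0 = 0.1602 m^3

0.1602


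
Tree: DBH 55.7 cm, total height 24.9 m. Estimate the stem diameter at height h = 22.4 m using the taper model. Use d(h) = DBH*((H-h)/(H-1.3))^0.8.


Taper: d(h) = DBH * ((H - h) / (H - 1.3))^0.8
Numerator = H - h = 24.9 - 22.4 = 2.5 m
Denominator = H - 1.3 = 24.9 - 1.3 = 23.6 m
Ratio = 2.5 / 23.6 = 0.10593
d = 55.7 * 0.10593^0.8 = 9.2 cm

9.2


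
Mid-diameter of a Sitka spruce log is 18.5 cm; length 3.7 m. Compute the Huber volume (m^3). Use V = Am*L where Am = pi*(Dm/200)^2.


Huber: V = Am * L,  Am = pi*(Dm/200)^2
Am = pi*(18.5/200)^2 = 0.02688 m^2
V = 0.02688*3.7 = 0.0995 m^3

0.0995


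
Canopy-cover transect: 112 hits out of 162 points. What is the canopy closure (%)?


Formula: Canopy closure = covered points / total points * 100
Closure = 112 / 162 * 100
Closure = 0.6914 * 100 = 69.1%

69.1


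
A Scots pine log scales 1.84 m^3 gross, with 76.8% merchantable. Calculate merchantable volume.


Formula: MV = V_total * (merchantable_pct / 100)
Merchantable fraction = 76.8% / 100 = 0.768
MV = 1.84 m^3 * 0.768 = 1.413 m^3

1.413


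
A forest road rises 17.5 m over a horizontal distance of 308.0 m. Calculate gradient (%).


Formula: Gradient = rise / run * 100
Gradient = 17.5 / 308.0 * 100 = 5.7%

5.7


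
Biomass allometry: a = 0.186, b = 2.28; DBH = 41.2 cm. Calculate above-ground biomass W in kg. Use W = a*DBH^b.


Formula: W = a * DBH^b  (allometric power law)
DBH^b = 41.2^2.28 = 4808.0132
W = 0.186 * 4808.0132 = 894.3 kg

894.3


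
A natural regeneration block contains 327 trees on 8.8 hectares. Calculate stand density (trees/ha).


Formula: Stand Density = N_trees / Area_ha
Density = 327 trees / 8.8 ha
Density = 37 trees/ha

37


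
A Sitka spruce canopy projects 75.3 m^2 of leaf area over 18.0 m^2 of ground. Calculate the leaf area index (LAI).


Formula: LAI = total leaf area / ground area  (dimensionless)
LAI = 75.3 m^2 / 18.0 m^2
LAI = 4.18

4.18


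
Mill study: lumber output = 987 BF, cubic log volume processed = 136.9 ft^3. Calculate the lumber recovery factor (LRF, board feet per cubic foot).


Formula: LRF = Lumber Output (BF) / Log Input (ft^3)
LRF = 987 BF / 136.9 ft^3
LRF = 7.21 BF/ft^3

7.21


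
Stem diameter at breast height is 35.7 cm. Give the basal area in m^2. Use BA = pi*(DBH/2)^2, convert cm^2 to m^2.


Formula: BA = pi * (DBH/2)^2 / 10000  (cm^2 to m^2)
Radius = DBH/2 = 35.7/2 = 17.85 cm
BA = pi * 17.85^2 / 10000
   = 1000.9821 cm^2 / 10000
   = 0.1001 m^2

0.1001


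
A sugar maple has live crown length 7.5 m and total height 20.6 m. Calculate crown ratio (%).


Formula: Crown Ratio = (Crown Length / Total Height) * 100
CR = (7.5 m / 20.6 m) * 100
CR = 0.3641 * 100 = 36.4%

36.4


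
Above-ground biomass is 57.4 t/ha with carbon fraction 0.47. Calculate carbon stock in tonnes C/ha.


Formula: Carbon Stock = Biomass * Carbon Fraction
C = 57.4 t/ha * 0.47
C = 27.0 t C/ha

27.0


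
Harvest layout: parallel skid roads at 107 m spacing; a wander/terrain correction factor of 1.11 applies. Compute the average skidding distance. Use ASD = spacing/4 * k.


Formula: ASD = (spacing / 4) * correction
Uncorrected distance = spacing / 4 = 107 / 4 = 26.75 m
ASD = 26.75 * 1.11 = 30 m

30


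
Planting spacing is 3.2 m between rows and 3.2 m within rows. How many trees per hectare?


Formula: TPH = 10000 m^2/ha / (spacing_x * spacing_y)
Area per tree = 3.2 m * 3.2 m = 10.24 m^2
TPH = 10000 / 10.24 = 977 trees/ha

977


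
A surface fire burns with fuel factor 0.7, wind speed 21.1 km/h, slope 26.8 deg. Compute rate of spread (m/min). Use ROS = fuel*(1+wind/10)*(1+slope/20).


Formula: ROS = fuel * (1 + wind/10) * (1 + slope/20)
Wind factor = 1 + 21.1/10 = 3.11
Slope factor = 1 + 26.8/20 = 2.34
ROS = 0.7 * 3.11 * 2.34 = 5.09 m/min

5.09


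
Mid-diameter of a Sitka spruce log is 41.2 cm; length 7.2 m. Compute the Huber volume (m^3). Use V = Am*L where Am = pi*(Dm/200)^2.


Huber: V = Am * L,  Am = pi*(Dm/200)^2
Am = pi*(41.2/200)^2 = 0.133317 m^2
V = 0.133317*7.2 = 0.9599 m^3

0.9599


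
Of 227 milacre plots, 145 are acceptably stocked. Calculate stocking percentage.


Formula: Stocking % = stocked plots / total plots * 100
Stocking = 145 / 227 * 100
Stocking = 0.6388 * 100 = 63.9%

63.9


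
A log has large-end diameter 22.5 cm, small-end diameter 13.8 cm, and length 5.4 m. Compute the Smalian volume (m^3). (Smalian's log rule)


Smalian: V = (A1 + A2)/2 * L,  A = pi*(D/200)^2
A1 = pi*(22.5/200)^2 = 0.039761 m^2
A2 = pi*(13.8/200)^2 = 0.014957 m^2
V = (0.039761+0.014957)/2*5.4 = 0.1477 m^3

0.1477


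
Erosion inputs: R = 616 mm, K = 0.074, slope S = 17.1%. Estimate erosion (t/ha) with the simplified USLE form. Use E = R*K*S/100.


Formula: E = R * K * S / 100  (simplified USLE)
R * K = 616 * 0.074 = 45.584
E = 45.584 * 17.1 / 100 = 7.79 t/ha

7.79


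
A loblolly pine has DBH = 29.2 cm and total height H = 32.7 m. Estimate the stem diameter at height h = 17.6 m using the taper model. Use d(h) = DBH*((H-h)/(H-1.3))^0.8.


Taper: d(h) = DBH * ((H - h) / (H - 1.3))^0.8
Numerator = H - h = 32.7 - 17.6 = 15.1 m
Denominator = H - 1.3 = 32.7 - 1.3 = 31.4 m
Ratio = 15.1 / 31.4 = 0.48089
d = 29.2 * 0.48089^0.8 = 16.3 cm

16.3


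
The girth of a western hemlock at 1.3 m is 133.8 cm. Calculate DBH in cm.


Formula: DBH = C / pi
DBH = 133.8 / pi
pi = 3.14159...
DBH = 42.6 cm

42.6


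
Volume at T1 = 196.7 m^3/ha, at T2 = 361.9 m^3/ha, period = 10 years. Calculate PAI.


Formula: PAI = (V_T2 - V_T1) / (T2 - T1)
Volume increment = 361.9 - 196.7 = 165.2 m^3/ha
PAI = 165.2 / 10 = 16.52 m^3/ha/year

16.52


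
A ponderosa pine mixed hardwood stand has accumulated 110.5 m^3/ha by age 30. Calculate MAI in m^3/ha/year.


Formula: MAI = Total Volume / Stand Age
MAI = 110.5 m^3/ha / 30 years
MAI = 3.68 m^3/ha/year

3.68


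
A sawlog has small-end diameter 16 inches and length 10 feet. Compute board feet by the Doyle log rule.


Doyle: BF = (D - 4)^2 * L / 16
Adjusted diameter = 16 - 4 = 12 in
(D-4)^2 = 12^2 = 144
BF = 144 * 10 / 16 = 90 BF

90


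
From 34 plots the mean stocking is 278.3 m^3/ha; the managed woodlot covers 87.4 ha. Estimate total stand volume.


Formula: Total Volume = Mean Volume per ha * Total Area
Total Volume = 278.3 m^3/ha * 87.4 ha
Total Volume = 24323 m^3

24323


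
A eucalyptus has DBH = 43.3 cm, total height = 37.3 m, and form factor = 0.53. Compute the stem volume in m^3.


Formula: V = pi * (DBH/200)^2 * H * ff
Radius = DBH/200 = 43.3/200 = 0.2165 m
Radius^2 = 0.2165^2 = 0.04687225 m^2
V = pi * 0.04687225 * 37.3 * 0.53
V = 2.911 m^3

2.911


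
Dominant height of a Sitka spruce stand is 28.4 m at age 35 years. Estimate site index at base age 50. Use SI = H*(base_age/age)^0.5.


Formula: SI = H_dom * (base_age / age)^0.5
Age ratio = 50 / 35 = 1.42857
sqrt(age_ratio) = 1.19523
SI = 28.4 * 1.19523 = 33.9 m

33.9


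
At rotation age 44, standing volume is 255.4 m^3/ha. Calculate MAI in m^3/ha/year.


Formula: MAI = Total Volume / Stand Age
MAI = 255.4 m^3/ha / 44 years
MAI = 5.8 m^3/ha/year

5.8


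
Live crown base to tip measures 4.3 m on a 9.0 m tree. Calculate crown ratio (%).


Formula: Crown Ratio = (Crown Length / Total Height) * 100
CR = (4.3 m / 9.0 m) * 100
CR = 0.4778 * 100 = 47.8%

47.8


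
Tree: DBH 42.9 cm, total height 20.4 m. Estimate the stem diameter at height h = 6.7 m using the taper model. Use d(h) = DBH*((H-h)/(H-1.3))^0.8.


Taper: d(h) = DBH * ((H - h) / (H - 1.3))^0.8
Numerator = H - h = 20.4 - 6.7 = 13.7 m
Denominator = H - 1.3 = 20.4 - 1.3 = 19.1 m
Ratio = 13.7 / 19.1 = 0.71728
d = 42.9 * 0.71728^0.8 = 32.9 cm

32.9


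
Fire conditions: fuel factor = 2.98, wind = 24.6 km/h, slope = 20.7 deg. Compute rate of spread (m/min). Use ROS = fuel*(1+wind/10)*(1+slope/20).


Formula: ROS = fuel * (1 + wind/10) * (1 + slope/20)
Wind factor = 1 + 24.6/10 = 3.46
Slope factor = 1 + 20.7/20 = 2.035
ROS = 2.98 * 3.46 * 2.035 = 20.98 m/min

20.98


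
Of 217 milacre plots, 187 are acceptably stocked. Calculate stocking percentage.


Formula: Stocking % = stocked plots / total plots * 100
Stocking = 187 / 217 * 100
Stocking = 0.8618 * 100 = 86.2%

86.2


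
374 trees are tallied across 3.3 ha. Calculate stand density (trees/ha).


Formula: Stand Density = N_trees / Area_ha
Density = 374 trees / 3.3 ha
Density = 113 trees/ha

113


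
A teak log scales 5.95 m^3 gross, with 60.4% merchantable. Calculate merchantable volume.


Formula: MV = V_total * (merchantable_pct / 100)
Merchantable fraction = 60.4% / 100 = 0.604
MV = 5.95 m^3 * 0.604 = 3.594 m^3

3.594


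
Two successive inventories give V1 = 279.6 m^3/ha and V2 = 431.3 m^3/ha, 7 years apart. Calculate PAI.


Formula: PAI = (V_T2 - V_T1) / (T2 - T1)
Volume increment = 431.3 - 279.6 = 151.7 m^3/ha
PAI = 151.7 / 7 = 21.67 m^3/ha/year

21.67


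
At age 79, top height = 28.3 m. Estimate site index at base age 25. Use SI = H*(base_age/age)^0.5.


Formula: SI = H_dom * (base_age / age)^0.5
Age ratio = 25 / 79 = 0.31646
sqrt(age_ratio) = 0.56254
SI = 28.3 * 0.56254 = 15.9 m

15.9


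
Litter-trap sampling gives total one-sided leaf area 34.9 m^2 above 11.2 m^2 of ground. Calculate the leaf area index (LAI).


Formula: LAI = total leaf area / ground area  (dimensionless)
LAI = 34.9 m^2 / 11.2 m^2
LAI = 3.12

3.12


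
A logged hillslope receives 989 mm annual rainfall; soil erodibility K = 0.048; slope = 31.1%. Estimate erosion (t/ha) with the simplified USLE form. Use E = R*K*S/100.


Formula: E = R * K * S / 100  (simplified USLE)
R * K = 989 * 0.048 = 47.472
E = 47.472 * 31.1 / 100 = 14.76 t/ha

14.76


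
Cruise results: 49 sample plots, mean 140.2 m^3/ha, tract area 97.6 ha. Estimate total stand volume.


Formula: Total Volume = Mean Volume per ha * Total Area
Total Volume = 140.2 m^3/ha * 97.6 ha
Total Volume = 13684 m^3

13684


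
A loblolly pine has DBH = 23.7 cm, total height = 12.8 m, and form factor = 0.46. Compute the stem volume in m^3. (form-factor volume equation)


Formula: V = pi * (DBH/200)^2 * H * ff
Radius = DBH/200 = 23.7/200 = 0.1185 m
Radius^2 = 0.1185^2 = 0.01404225 m^2
V = pi * 0.01404225 * 12.8 * 0.46
V = 0.26 m^3

0.26


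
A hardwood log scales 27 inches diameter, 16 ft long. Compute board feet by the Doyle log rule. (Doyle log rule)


Doyle: BF = (D - 4)^2 * L / 16
Adjusted diameter = 27 - 4 = 23 in
(D-4)^2 = 23^2 = 529
BF = 529 * 16 / 16 = 529 BF

529


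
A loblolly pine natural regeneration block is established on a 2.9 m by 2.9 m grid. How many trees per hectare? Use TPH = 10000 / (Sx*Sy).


Formula: TPH = 10000 m^2/ha / (spacing_x * spacing_y)
Area per tree = 2.9 m * 2.9 m = 8.41 m^2
TPH = 10000 / 8.41 = 1189 trees/ha

1189


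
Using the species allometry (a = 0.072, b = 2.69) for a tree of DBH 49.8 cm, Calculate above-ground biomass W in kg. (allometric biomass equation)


Formula: W = a * DBH^b  (allometric power law)
DBH^b = 49.8^2.69 = 36774.5132
W = 0.072 * 36774.5132 = 2647.8 kg

2647.8


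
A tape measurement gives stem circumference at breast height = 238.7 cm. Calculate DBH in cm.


Formula: DBH = C / pi
DBH = 238.7 / pi
pi = 3.14159...
DBH = 76.0 cm

76.0


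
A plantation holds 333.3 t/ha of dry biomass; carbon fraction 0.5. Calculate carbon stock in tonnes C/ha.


Formula: Carbon Stock = Biomass * Carbon Fraction
C = 333.3 t/ha * 0.5
C = 166.7 t C/ha

166.7


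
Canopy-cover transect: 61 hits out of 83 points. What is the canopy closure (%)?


Formula: Canopy closure = covered points / total points * 100
Closure = 61 / 83 * 100
Closure = 0.7349 * 100 = 73.5%

73.5


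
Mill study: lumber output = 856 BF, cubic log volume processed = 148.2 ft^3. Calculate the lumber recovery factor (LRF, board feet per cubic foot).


Formula: LRF = Lumber Output (BF) / Log Input (ft^3)
LRF = 856 BF / 148.2 ft^3
LRF = 5.78 BF/ft^3

5.78


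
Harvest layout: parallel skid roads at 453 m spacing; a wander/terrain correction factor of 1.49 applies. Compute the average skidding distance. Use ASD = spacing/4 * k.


Formula: ASD = (spacing / 4) * correction
Uncorrected distance = spacing / 4 = 453 / 4 = 113.25 m
ASD = 113.25 * 1.49 = 169 m

169


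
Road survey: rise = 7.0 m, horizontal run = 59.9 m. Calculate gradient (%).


Formula: Gradient = rise / run * 100
Gradient = 7.0 / 59.9 * 100 = 11.7%

11.7


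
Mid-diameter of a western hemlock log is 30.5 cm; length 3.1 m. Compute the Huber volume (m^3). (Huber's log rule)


Huber: V = Am * L,  Am = pi*(Dm/200)^2
Am = pi*(30.5/200)^2 = 0.073062 m^2
V = 0.073062*3.1 = 0.2265 m^3

0.2265


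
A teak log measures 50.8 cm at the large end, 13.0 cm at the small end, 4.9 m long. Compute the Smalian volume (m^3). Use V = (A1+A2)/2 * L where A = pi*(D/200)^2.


Smalian: V = (A1 + A2)/2 * L,  A = pi*(D/200)^2
A1 = pi*(50.8/200)^2 = 0.202683 m^2
A2 = pi*(13.0/200)^2 = 0.013273 m^2
V = (0.202683+0.013273)/2*4.9 = 0.5291 m^3

0.5291


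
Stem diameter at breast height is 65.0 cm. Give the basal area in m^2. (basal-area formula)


Formula: BA = pi * (DBH/2)^2 / 10000  (cm^2 to m^2)
Radius = DBH/2 = 65.0/2 = 32.5 cm
BA = pi * 32.5^2 / 10000
   = 3318.3072 cm^2 / 10000
   = 0.3318 m^2

0.3318


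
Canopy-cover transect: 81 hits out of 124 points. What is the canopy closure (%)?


Formula: Canopy closure = covered points / total points * 100
Closure = 81 / 124 * 100
Closure = 0.6532 * 100 = 65.3%

65.3


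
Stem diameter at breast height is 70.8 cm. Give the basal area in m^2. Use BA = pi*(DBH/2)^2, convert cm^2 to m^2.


Formula: BA = pi * (DBH/2)^2 / 10000  (cm^2 to m^2)
Radius = DBH/2 = 70.8/2 = 35.4 cm
BA = pi * 35.4^2 / 10000
   = 3936.9182 cm^2 / 10000
   = 0.3937 m^2

0.3937


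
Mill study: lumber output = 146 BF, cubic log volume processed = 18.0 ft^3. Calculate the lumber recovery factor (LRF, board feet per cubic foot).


Formula: LRF = Lumber Output (BF) / Log Input (ft^3)
LRF = 146 BF / 18.0 ft^3
LRF = 8.11 BF/ft^3

8.11


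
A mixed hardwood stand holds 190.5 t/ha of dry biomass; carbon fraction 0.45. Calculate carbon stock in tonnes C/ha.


Formula: Carbon Stock = Biomass * Carbon Fraction
C = 190.5 t/ha * 0.45
C = 85.7 t C/ha

85.7


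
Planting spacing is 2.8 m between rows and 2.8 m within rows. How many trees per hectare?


Formula: TPH = 10000 m^2/ha / (spacing_x * spacing_y)
Area per tree = 2.8 m * 2.8 m = 7.84 m^2
TPH = 10000 / 7.84 = 1276 trees/ha

1276


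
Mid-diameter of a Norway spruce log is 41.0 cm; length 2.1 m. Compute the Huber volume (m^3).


Huber: V = Am * L,  Am = pi*(Dm/200)^2
Am = pi*(41.0/200)^2 = 0.132025 m^2
V = 0.132025*2.1 = 0.2773 m^3

0.2773


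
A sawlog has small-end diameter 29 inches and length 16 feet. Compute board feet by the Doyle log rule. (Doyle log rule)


Doyle: BF = (D - 4)^2 * L / 16
Adjusted diameter = 29 - 4 = 25 in
(D-4)^2 = 25^2 = 625
BF = 625 * 16 / 16 = 625 BF

625


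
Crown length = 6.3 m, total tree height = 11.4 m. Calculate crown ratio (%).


Formula: Crown Ratio = (Crown Length / Total Height) * 100
CR = (6.3 m / 11.4 m) * 100
CR = 0.5526 * 100 = 55.3%

55.3


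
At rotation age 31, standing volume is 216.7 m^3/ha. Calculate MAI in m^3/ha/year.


Formula: MAI = Total Volume / Stand Age
MAI = 216.7 m^3/ha / 31 years
MAI = 6.99 m^3/ha/year

6.99


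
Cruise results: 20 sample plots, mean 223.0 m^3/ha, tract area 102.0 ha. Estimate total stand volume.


Formula: Total Volume = Mean Volume per ha * Total Area
Total Volume = 223.0 m^3/ha * 102.0 ha
Total Volume = 22746 m^3

22746


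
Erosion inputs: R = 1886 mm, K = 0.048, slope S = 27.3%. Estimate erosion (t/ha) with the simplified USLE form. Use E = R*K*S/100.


Formula: E = R * K * S / 100  (simplified USLE)
R * K = 1886 * 0.048 = 90.528
E = 90.528 * 27.3 / 100 = 24.71 t/ha

24.71


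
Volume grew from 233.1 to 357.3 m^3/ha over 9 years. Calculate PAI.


Formula: PAI = (V_T2 - V_T1) / (T2 - T1)
Volume increment = 357.3 - 233.1 = 124.2 m^3/ha
PAI = 124.2 / 9 = 13.8 m^3/ha/year

13.8


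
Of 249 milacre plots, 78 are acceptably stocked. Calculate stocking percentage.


Formula: Stocking % = stocked plots / total plots * 100
Stocking = 78 / 249 * 100
Stocking = 0.3133 * 100 = 31.3%

31.3


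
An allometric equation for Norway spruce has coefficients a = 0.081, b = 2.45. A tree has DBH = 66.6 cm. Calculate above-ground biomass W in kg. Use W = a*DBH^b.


Formula: W = a * DBH^b  (allometric power law)
DBH^b = 66.6^2.45 = 29343.4965
W = 0.081 * 29343.4965 = 2376.8 kg

2376.8


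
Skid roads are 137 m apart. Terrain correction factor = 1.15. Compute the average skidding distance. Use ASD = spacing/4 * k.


Formula: ASD = (spacing / 4) * correction
Uncorrected distance = spacing / 4 = 137 / 4 = 34.25 m
ASD = 34.25 * 1.15 = 39 m

39


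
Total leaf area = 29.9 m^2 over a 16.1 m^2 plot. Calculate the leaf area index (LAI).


Formula: LAI = total leaf area / ground area  (dimensionless)
LAI = 29.9 m^2 / 16.1 m^2
LAI = 1.86

1.86


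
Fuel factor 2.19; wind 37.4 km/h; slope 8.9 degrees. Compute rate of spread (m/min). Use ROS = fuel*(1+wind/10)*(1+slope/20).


Formula: ROS = fuel * (1 + wind/10) * (1 + slope/20)
Wind factor = 1 + 37.4/10 = 4.74
Slope factor = 1 + 8.9/20 = 1.445
ROS = 2.19 * 4.74 * 1.445 = 15.0 m/min

15.0


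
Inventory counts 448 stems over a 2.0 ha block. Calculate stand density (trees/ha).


Formula: Stand Density = N_trees / Area_ha
Density = 448 trees / 2.0 ha
Density = 224 trees/ha

224


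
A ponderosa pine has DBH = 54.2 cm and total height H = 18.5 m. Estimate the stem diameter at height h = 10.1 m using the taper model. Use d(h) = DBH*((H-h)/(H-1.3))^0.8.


Taper: d(h) = DBH * ((H - h) / (H - 1.3))^0.8
Numerator = H - h = 18.5 - 10.1 = 8.4 m
Denominator = H - 1.3 = 18.5 - 1.3 = 17.2 m
Ratio = 8.4 / 17.2 = 0.48837
d = 54.2 * 0.48837^0.8 = 30.5 cm

30.5


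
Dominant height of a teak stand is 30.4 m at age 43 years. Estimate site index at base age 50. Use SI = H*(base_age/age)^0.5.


Formula: SI = H_dom * (base_age / age)^0.5
Age ratio = 50 / 43 = 1.16279
sqrt(age_ratio) = 1.07833
SI = 30.4 * 1.07833 = 32.8 m

32.8


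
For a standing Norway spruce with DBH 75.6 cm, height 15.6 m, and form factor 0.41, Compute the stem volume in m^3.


Formula: V = pi * (DBH/200)^2 * H * ff
Radius = DBH/200 = 75.6/200 = 0.378 m
Radius^2 = 0.378^2 = 0.142884 m^2
V = pi * 0.142884 * 15.6 * 0.41
V = 2.871 m^3

2.871


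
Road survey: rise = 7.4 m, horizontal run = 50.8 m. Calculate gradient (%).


Formula: Gradient = rise / run * 100
Gradient = 7.4 / 50.8 * 100 = 14.6%

14.6


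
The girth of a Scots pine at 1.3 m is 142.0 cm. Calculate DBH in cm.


Formula: DBH = C / pi
DBH = 142.0 / pi
pi = 3.14159...
DBH = 45.2 cm

45.2


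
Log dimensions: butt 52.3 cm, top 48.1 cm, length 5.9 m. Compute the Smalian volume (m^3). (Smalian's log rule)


Smalian: V = (A1 + A2)/2 * L,  A = pi*(D/200)^2
A1 = pi*(52.3/200)^2 = 0.214829 m^2
A2 = pi*(48.1/200)^2 = 0.181711 m^2
V = (0.214829+0.181711)/2*5.9 = 1.1698 m^3

1.1698


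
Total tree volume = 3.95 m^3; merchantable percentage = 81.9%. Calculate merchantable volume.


Formula: MV = V_total * (merchantable_pct / 100)
Merchantable fraction = 81.9% / 100 = 0.819
MV = 3.95 m^3 * 0.819 = 3.235 m^3

3.235


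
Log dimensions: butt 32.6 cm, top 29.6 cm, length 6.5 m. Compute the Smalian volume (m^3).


Smalian: V = (A1 + A2)/2 * L,  A = pi*(D/200)^2
A1 = pi*(32.6/200)^2 = 0.083469 m^2
A2 = pi*(29.6/200)^2 = 0.068813 m^2
V = (0.083469+0.068813)/2*6.5 = 0.4949 m^3

0.4949


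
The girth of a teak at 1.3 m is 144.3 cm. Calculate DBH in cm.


Formula: DBH = C / pi
DBH = 144.3 / pi
pi = 3.14159...
DBH = 45.9 cm

45.9


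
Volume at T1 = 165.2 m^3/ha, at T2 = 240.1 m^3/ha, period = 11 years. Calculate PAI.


Formula: PAI = (V_T2 - V_T1) / (T2 - T1)
Volume increment = 240.1 - 165.2 = 74.9 m^3/ha
PAI = 74.9 / 11 = 6.81 m^3/ha/year

6.81


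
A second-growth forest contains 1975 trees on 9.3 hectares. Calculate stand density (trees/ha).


Formula: Stand Density = N_trees / Area_ha
Density = 1975 trees / 9.3 ha
Density = 212 trees/ha

212


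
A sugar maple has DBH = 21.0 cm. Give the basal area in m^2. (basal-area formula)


Formula: BA = pi * (DBH/2)^2 / 10000  (cm^2 to m^2)
Radius = DBH/2 = 21.0/2 = 10.5 cm
BA = pi * 10.5^2 / 10000
   = 346.3606 cm^2 / 10000
   = 0.0346 m^2

0.0346


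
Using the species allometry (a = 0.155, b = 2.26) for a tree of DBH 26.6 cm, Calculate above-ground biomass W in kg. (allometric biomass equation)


Formula: W = a * DBH^b  (allometric power law)
DBH^b = 26.6^2.26 = 1660.4756
W = 0.155 * 1660.4756 = 257.4 kg

257.4


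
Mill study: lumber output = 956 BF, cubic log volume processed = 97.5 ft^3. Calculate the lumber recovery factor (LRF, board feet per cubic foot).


Formula: LRF = Lumber Output (BF) / Log Input (ft^3)
LRF = 956 BF / 97.5 ft^3
LRF = 9.81 BF/ft^3

9.81


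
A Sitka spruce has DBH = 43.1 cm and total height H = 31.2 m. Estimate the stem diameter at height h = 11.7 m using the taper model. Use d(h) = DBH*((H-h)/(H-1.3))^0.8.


Taper: d(h) = DBH * ((H - h) / (H - 1.3))^0.8
Numerator = H - h = 31.2 - 11.7 = 19.5 m
Denominator = H - 1.3 = 31.2 - 1.3 = 29.9 m
Ratio = 19.5 / 29.9 = 0.65217
d = 43.1 * 0.65217^0.8 = 30.6 cm

30.6


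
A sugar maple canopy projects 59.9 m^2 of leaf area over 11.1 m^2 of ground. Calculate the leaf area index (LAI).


Formula: LAI = total leaf area / ground area  (dimensionless)
LAI = 59.9 m^2 / 11.1 m^2
LAI = 5.4

5.4


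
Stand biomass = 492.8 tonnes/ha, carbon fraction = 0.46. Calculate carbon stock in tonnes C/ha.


Formula: Carbon Stock = Biomass * Carbon Fraction
C = 492.8 t/ha * 0.46
C = 226.7 t C/ha

226.7


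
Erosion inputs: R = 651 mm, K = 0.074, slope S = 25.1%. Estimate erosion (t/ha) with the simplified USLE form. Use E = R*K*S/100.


Formula: E = R * K * S / 100  (simplified USLE)
R * K = 651 * 0.074 = 48.174
E = 48.174 * 25.1 / 100 = 12.09 t/ha

12.09


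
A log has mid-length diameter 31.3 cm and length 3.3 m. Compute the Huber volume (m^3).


Huber: V = Am * L,  Am = pi*(Dm/200)^2
Am = pi*(31.3/200)^2 = 0.076945 m^2
V = 0.076945*3.3 = 0.2539 m^3

0.2539


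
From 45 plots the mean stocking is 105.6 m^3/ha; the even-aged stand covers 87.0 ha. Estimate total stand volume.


Formula: Total Volume = Mean Volume per ha * Total Area
Total Volume = 105.6 m^3/ha * 87.0 ha
Total Volume = 9187 m^3

9187


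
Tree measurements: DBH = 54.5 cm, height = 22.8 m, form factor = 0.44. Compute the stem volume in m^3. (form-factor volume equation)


Formula: V = pi * (DBH/200)^2 * H * ff
Radius = DBH/200 = 54.5/200 = 0.2725 m
Radius^2 = 0.2725^2 = 0.07425625 m^2
V = pi * 0.07425625 * 22.8 * 0.44
V = 2.34 m^3

2.34


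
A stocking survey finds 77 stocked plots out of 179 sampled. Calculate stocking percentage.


Formula: Stocking % = stocked plots / total plots * 100
Stocking = 77 / 179 * 100
Stocking = 0.4302 * 100 = 43.0%

43.0


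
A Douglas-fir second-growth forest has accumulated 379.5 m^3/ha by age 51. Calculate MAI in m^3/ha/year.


Formula: MAI = Total Volume / Stand Age
MAI = 379.5 m^3/ha / 51 years
MAI = 7.44 m^3/ha/year

7.44


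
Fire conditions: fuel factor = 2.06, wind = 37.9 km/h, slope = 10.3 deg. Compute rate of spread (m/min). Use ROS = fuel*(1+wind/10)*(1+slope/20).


Formula: ROS = fuel * (1 + wind/10) * (1 + slope/20)
Wind factor = 1 + 37.9/10 = 4.79
Slope factor = 1 + 10.3/20 = 1.515
ROS = 2.06 * 4.79 * 1.515 = 14.95 m/min

14.95


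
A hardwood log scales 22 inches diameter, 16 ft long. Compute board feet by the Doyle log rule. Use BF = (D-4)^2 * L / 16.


Doyle: BF = (D - 4)^2 * L / 16
Adjusted diameter = 22 - 4 = 18 in
(D-4)^2 = 18^2 = 324
BF = 324 * 16 / 16 = 324 BF

324


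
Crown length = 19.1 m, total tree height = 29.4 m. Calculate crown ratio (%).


Formula: Crown Ratio = (Crown Length / Total Height) * 100
CR = (19.1 m / 29.4 m) * 100
CR = 0.6497 * 100 = 65.0%

65.0


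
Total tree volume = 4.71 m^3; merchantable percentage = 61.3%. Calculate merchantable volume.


Formula: MV = V_total * (merchantable_pct / 100)
Merchantable fraction = 61.3% / 100 = 0.613
MV = 4.71 m^3 * 0.613 = 2.887 m^3

2.887


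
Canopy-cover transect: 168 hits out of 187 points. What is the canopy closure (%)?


Formula: Canopy closure = covered points / total points * 100
Closure = 168 / 187 * 100
Closure = 0.8984 * 100 = 89.8%

89.8


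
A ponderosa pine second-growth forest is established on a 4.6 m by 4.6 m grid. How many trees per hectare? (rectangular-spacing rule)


Formula: TPH = 10000 m^2/ha / (spacing_x * spacing_y)
Area per tree = 4.6 m * 4.6 m = 21.16 m^2
TPH = 10000 / 21.16 = 473 trees/ha

473


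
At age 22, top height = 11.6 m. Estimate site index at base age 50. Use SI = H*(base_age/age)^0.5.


Formula: SI = H_dom * (base_age / age)^0.5
Age ratio = 50 / 22 = 2.27273
sqrt(age_ratio) = 1.50756
SI = 11.6 * 1.50756 = 17.5 m

17.5


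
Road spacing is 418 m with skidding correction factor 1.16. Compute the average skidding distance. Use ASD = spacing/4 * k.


Formula: ASD = (spacing / 4) * correction
Uncorrected distance = spacing / 4 = 418 / 4 = 104.5 m
ASD = 104.5 * 1.16 = 121 m

121


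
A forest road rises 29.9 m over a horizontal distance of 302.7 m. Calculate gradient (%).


Formula: Gradient = rise / run * 100
Gradient = 29.9 / 302.7 * 100 = 9.9%

9.9


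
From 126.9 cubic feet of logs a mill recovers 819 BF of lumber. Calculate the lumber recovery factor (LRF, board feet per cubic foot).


Formula: LRF = Lumber Output (BF) / Log Input (ft^3)
LRF = 819 BF / 126.9 ft^3
LRF = 6.45 BF/ft^3

6.45


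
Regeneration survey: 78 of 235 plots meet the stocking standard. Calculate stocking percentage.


Formula: Stocking % = stocked plots / total plots * 100
Stocking = 78 / 235 * 100
Stocking = 0.3319 * 100 = 33.2%

33.2


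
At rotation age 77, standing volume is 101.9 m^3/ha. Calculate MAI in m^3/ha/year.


Formula: MAI = Total Volume / Stand Age
MAI = 101.9 m^3/ha / 77 years
MAI = 1.32 m^3/ha/year

1.32


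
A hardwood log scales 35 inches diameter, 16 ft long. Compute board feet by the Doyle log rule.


Doyle: BF = (D - 4)^2 * L / 16
Adjusted diameter = 35 - 4 = 31 in
(D-4)^2 = 31^2 = 961
BF = 961 * 16 / 16 = 961 BF

961


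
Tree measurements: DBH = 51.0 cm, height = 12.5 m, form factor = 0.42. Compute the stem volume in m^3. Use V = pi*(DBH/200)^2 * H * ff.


Formula: V = pi * (DBH/200)^2 * H * ff
Radius = DBH/200 = 51.0/200 = 0.255 m
Radius^2 = 0.255^2 = 0.065025 m^2
V = pi * 0.065025 * 12.5 * 0.42
V = 1.072 m^3

1.072


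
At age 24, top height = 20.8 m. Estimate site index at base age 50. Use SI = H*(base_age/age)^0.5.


Formula: SI = H_dom * (base_age / age)^0.5
Age ratio = 50 / 24 = 2.08333
sqrt(age_ratio) = 1.44338
SI = 20.8 * 1.44338 = 30.0 m

30.0


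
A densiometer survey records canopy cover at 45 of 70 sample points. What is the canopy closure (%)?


Formula: Canopy closure = covered points / total points * 100
Closure = 45 / 70 * 100
Closure = 0.6429 * 100 = 64.3%

64.3


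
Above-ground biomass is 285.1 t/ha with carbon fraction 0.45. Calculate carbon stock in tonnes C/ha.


Formula: Carbon Stock = Biomass * Carbon Fraction
C = 285.1 t/ha * 0.45
C = 128.3 t C/ha

128.3


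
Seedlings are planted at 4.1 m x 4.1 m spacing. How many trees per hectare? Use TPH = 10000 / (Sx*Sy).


Formula: TPH = 10000 m^2/ha / (spacing_x * spacing_y)
Area per tree = 4.1 m * 4.1 m = 16.81 m^2
TPH = 10000 / 16.81 = 595 trees/ha

595


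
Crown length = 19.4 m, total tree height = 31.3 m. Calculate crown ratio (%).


Formula: Crown Ratio = (Crown Length / Total Height) * 100
CR = (19.4 m / 31.3 m) * 100
CR = 0.6198 * 100 = 62.0%

62.0


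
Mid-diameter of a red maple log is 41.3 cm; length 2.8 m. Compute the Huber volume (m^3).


Huber: V = Am * L,  Am = pi*(Dm/200)^2
Am = pi*(41.3/200)^2 = 0.133965 m^2
V = 0.133965*2.8 = 0.3751 m^3

0.3751


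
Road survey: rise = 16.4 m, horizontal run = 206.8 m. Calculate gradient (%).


Formula: Gradient = rise / run * 100
Gradient = 16.4 / 206.8 * 100 = 7.9%

7.9


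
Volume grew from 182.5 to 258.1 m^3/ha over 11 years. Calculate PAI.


Formula: PAI = (V_T2 - V_T1) / (T2 - T1)
Volume increment = 258.1 - 182.5 = 75.6 m^3/ha
PAI = 75.6 / 11 = 6.87 m^3/ha/year

6.87


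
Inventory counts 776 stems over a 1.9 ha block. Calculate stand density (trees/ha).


Formula: Stand Density = N_trees / Area_ha
Density = 776 trees / 1.9 ha
Density = 408 trees/ha

408


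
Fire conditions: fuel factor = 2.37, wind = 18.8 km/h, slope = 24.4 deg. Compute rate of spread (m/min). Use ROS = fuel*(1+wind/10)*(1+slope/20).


Formula: ROS = fuel * (1 + wind/10) * (1 + slope/20)
Wind factor = 1 + 18.8/10 = 2.88
Slope factor = 1 + 24.4/20 = 2.22
ROS = 2.37 * 2.88 * 2.22 = 15.15 m/min

15.15


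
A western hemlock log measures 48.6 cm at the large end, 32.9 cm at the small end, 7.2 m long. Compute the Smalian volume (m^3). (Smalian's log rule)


Smalian: V = (A1 + A2)/2 * L,  A = pi*(D/200)^2
A1 = pi*(48.6/200)^2 = 0.185508 m^2
A2 = pi*(32.9/200)^2 = 0.085012 m^2
V = (0.185508+0.085012)/2*7.2 = 0.9739 m^3

0.9739


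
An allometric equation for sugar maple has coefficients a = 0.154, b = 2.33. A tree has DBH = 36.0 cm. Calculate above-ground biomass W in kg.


Formula: W = a * DBH^b  (allometric power law)
DBH^b = 36.0^2.33 = 4228.4853
W = 0.154 * 4228.4853 = 651.2 kg

651.2


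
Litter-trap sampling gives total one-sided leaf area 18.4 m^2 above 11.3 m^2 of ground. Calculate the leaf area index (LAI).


Formula: LAI = total leaf area / ground area  (dimensionless)
LAI = 18.4 m^2 / 11.3 m^2
LAI = 1.63

1.63


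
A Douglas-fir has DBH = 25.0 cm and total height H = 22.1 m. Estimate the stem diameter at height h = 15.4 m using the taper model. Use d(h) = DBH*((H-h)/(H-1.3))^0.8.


Taper: d(h) = DBH * ((H - h) / (H - 1.3))^0.8
Numerator = H - h = 22.1 - 15.4 = 6.7 m
Denominator = H - 1.3 = 22.1 - 1.3 = 20.8 m
Ratio = 6.7 / 20.8 = 0.32212
d = 25.0 * 0.32212^0.8 = 10.1 cm

10.1


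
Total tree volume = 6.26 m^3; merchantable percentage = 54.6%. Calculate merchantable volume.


Formula: MV = V_total * (merchantable_pct / 100)
Merchantable fraction = 54.6% / 100 = 0.546
MV = 6.26 m^3 * 0.546 = 3.418 m^3

3.418


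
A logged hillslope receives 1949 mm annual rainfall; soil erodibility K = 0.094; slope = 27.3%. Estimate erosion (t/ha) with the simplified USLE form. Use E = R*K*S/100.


Formula: E = R * K * S / 100  (simplified USLE)
R * K = 1949 * 0.094 = 183.206
E = 183.206 * 27.3 / 100 = 50.02 t/ha

50.02


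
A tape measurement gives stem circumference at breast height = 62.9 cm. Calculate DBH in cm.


Formula: DBH = C / pi
DBH = 62.9 / pi
pi = 3.14159...
DBH = 20.0 cm

20.0


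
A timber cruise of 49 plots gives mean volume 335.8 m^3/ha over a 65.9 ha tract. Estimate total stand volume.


Formula: Total Volume = Mean Volume per ha * Total Area
Total Volume = 335.8 m^3/ha * 65.9 ha
Total Volume = 22129 m^3

22129


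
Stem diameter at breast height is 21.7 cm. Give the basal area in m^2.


Formula: BA = pi * (DBH/2)^2 / 10000  (cm^2 to m^2)
Radius = DBH/2 = 21.7/2 = 10.85 cm
BA = pi * 10.85^2 / 10000
   = 369.8361 cm^2 / 10000
   = 0.037 m^2

0.037


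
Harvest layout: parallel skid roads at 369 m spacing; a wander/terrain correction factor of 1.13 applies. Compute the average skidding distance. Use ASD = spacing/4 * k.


Formula: ASD = (spacing / 4) * correction
Uncorrected distance = spacing / 4 = 369 / 4 = 92.25 m
ASD = 92.25 * 1.13 = 104 m

104


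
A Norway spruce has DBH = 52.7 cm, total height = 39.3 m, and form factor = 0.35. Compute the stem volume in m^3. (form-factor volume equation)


Formula: V = pi * (DBH/200)^2 * H * ff
Radius = DBH/200 = 52.7/200 = 0.2635 m
Radius^2 = 0.2635^2 = 0.06943225 m^2
V = pi * 0.06943225 * 39.3 * 0.35
V = 3.0 m^3

3.0


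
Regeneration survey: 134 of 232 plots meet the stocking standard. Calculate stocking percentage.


Formula: Stocking % = stocked plots / total plots * 100
Stocking = 134 / 232 * 100
Stocking = 0.5776 * 100 = 57.8%

57.8


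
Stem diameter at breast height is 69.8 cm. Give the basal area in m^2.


Formula: BA = pi * (DBH/2)^2 / 10000  (cm^2 to m^2)
Radius = DBH/2 = 69.8/2 = 34.9 cm
BA = pi * 34.9^2 / 10000
   = 3826.4913 cm^2 / 10000
   = 0.3826 m^2

0.3826


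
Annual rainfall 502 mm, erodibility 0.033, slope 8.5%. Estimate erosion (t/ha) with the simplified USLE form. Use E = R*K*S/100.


Formula: E = R * K * S / 100  (simplified USLE)
R * K = 502 * 0.033 = 16.566
E = 16.566 * 8.5 / 100 = 1.41 t/ha

1.41


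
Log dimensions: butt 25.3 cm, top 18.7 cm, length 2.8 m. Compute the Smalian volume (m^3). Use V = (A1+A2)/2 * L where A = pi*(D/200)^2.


Smalian: V = (A1 + A2)/2 * L,  A = pi*(D/200)^2
A1 = pi*(25.3/200)^2 = 0.050273 m^2
A2 = pi*(18.7/200)^2 = 0.027465 m^2
V = (0.050273+0.027465)/2*2.8 = 0.1088 m^3

0.1088


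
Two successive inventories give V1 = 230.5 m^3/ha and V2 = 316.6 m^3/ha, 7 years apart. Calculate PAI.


Formula: PAI = (V_T2 - V_T1) / (T2 - T1)
Volume increment = 316.6 - 230.5 = 86.1 m^3/ha
PAI = 86.1 / 7 = 12.3 m^3/ha/year

12.3


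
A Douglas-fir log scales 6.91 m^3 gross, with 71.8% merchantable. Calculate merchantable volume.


Formula: MV = V_total * (merchantable_pct / 100)
Merchantable fraction = 71.8% / 100 = 0.718
MV = 6.91 m^3 * 0.718 = 4.961 m^3

4.961


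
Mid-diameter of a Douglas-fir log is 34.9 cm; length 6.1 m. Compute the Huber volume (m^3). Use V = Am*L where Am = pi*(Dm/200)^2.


Huber: V = Am * L,  Am = pi*(Dm/200)^2
Am = pi*(34.9/200)^2 = 0.095662 m^2
V = 0.095662*6.1 = 0.5835 m^3

0.5835


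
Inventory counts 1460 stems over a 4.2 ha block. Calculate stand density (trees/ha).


Formula: Stand Density = N_trees / Area_ha
Density = 1460 trees / 4.2 ha
Density = 348 trees/ha

348


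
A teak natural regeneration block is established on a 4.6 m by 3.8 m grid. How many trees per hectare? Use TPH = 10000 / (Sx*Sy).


Formula: TPH = 10000 m^2/ha / (spacing_x * spacing_y)
Area per tree = 4.6 m * 3.8 m = 17.48 m^2
TPH = 10000 / 17.48 = 572 trees/ha

572


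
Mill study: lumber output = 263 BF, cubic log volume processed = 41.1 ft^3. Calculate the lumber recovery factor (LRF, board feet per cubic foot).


Formula: LRF = Lumber Output (BF) / Log Input (ft^3)
LRF = 263 BF / 41.1 ft^3
LRF = 6.4 BF/ft^3

6.4


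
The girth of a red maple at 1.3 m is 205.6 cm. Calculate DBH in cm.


Formula: DBH = C / pi
DBH = 205.6 / pi
pi = 3.14159...
DBH = 65.4 cm

65.4


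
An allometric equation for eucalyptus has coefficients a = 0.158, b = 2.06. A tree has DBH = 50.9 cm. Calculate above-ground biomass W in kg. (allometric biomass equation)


Formula: W = a * DBH^b  (allometric power law)
DBH^b = 50.9^2.06 = 3279.7341
W = 0.158 * 3279.7341 = 518.2 kg

518.2


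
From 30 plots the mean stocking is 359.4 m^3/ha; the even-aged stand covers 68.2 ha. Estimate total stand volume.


Formula: Total Volume = Mean Volume per ha * Total Area
Total Volume = 359.4 m^3/ha * 68.2 ha
Total Volume = 24511 m^3

24511


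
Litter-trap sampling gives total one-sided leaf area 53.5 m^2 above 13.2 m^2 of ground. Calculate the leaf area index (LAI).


Formula: LAI = total leaf area / ground area  (dimensionless)
LAI = 53.5 m^2 / 13.2 m^2
LAI = 4.05

4.05


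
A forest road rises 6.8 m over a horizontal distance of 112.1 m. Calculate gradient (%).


Formula: Gradient = rise / run * 100
Gradient = 6.8 / 112.1 * 100 = 6.1%

6.1


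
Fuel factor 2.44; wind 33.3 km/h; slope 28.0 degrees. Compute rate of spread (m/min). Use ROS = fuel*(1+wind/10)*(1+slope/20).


Formula: ROS = fuel * (1 + wind/10) * (1 + slope/20)
Wind factor = 1 + 33.3/10 = 4.33
Slope factor = 1 + 28.0/20 = 2.4
ROS = 2.44 * 4.33 * 2.4 = 25.36 m/min

25.36


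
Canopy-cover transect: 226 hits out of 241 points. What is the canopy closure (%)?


Formula: Canopy closure = covered points / total points * 100
Closure = 226 / 241 * 100
Closure = 0.9378 * 100 = 93.8%

93.8


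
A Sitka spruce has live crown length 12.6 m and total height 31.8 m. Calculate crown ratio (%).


Formula: Crown Ratio = (Crown Length / Total Height) * 100
CR = (12.6 m / 31.8 m) * 100
CR = 0.3962 * 100 = 39.6%

39.6


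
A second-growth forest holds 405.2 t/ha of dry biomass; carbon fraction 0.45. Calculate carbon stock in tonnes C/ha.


Formula: Carbon Stock = Biomass * Carbon Fraction
C = 405.2 t/ha * 0.45
C = 182.3 t C/ha

182.3


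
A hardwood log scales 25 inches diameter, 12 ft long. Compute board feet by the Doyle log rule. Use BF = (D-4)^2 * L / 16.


Doyle: BF = (D - 4)^2 * L / 16
Adjusted diameter = 25 - 4 = 21 in
(D-4)^2 = 21^2 = 441
BF = 441 * 12 / 16 = 331 BF

331


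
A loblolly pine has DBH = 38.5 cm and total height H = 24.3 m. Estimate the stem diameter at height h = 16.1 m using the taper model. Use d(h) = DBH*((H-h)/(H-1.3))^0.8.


Taper: d(h) = DBH * ((H - h) / (H - 1.3))^0.8
Numerator = H - h = 24.3 - 16.1 = 8.2 m
Denominator = H - 1.3 = 24.3 - 1.3 = 23.0 m
Ratio = 8.2 / 23.0 = 0.35652
d = 38.5 * 0.35652^0.8 = 16.9 cm

16.9


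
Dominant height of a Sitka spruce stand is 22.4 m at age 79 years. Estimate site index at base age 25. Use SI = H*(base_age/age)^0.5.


Formula: SI = H_dom * (base_age / age)^0.5
Age ratio = 25 / 79 = 0.31646
sqrt(age_ratio) = 0.56254
SI = 22.4 * 0.56254 = 12.6 m

12.6


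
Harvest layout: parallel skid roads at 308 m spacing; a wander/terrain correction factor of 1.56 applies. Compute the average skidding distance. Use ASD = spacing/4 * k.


Formula: ASD = (spacing / 4) * correction
Uncorrected distance = spacing / 4 = 308 / 4 = 77 m
ASD = 77 * 1.56 = 120 m

120


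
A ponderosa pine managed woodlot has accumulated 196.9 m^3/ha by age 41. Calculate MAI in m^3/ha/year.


Formula: MAI = Total Volume / Stand Age
MAI = 196.9 m^3/ha / 41 years
MAI = 4.8 m^3/ha/year

4.8


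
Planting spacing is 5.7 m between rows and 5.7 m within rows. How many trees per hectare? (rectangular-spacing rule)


Formula: TPH = 10000 m^2/ha / (spacing_x * spacing_y)
Area per tree = 5.7 m * 5.7 m = 32.49 m^2
TPH = 10000 / 32.49 = 308 trees/ha

308


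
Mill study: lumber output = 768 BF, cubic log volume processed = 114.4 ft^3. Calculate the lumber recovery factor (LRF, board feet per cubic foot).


Formula: LRF = Lumber Output (BF) / Log Input (ft^3)
LRF = 768 BF / 114.4 ft^3
LRF = 6.71 BF/ft^3

6.71


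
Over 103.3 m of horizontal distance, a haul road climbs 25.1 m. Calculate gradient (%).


Formula: Gradient = rise / run * 100
Gradient = 25.1 / 103.3 * 100 = 24.3%

24.3


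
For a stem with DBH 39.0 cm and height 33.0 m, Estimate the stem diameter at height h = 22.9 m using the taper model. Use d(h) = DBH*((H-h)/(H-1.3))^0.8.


Taper: d(h) = DBH * ((H - h) / (H - 1.3))^0.8
Numerator = H - h = 33.0 - 22.9 = 10.1 m
Denominator = H - 1.3 = 33.0 - 1.3 = 31.7 m
Ratio = 10.1 / 31.7 = 0.31861
d = 39.0 * 0.31861^0.8 = 15.6 cm

15.6


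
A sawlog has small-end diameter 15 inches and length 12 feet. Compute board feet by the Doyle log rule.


Doyle: BF = (D - 4)^2 * L / 16
Adjusted diameter = 15 - 4 = 11 in
(D-4)^2 = 11^2 = 121
BF = 121 * 12 / 16 = 91 BF

91
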